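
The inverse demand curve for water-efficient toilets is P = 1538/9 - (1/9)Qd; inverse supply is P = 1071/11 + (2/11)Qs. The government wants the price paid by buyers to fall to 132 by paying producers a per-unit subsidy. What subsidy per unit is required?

At a buyer price of 132, quantity demanded is 1538 − 9·132 = 350.
Sellers supply 350 only when they receive Ps = 1071/11 + (2/11)·350 = 161.
s = Ps − Pb = 161 − 132 = 29.

Required subsidy s = 29 per unit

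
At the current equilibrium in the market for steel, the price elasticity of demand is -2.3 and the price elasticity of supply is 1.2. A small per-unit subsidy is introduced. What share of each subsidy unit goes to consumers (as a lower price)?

Consumer share = 12/35

For a small subsidy around the equilibrium, the benefit split depends on the relative slopes, which at a point are proportional to the elasticities.
Buyer share = εs/(εs + |εd|) = 1.2/(1.2 + 2.3) = 12/35; seller share = |εd|/(εs + |εd|) = 23/35.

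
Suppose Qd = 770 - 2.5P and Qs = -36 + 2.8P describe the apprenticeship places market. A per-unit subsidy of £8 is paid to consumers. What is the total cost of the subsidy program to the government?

Pre-subsidy: 770 - 2.5P = -36 + 2.8P gives P* = 8060/53, Q* = 20660/53.
With the rebate, buyers effectively pay Pb = Ps − 8, where Ps is the price sellers receive.
Demand in terms of Ps becomes Qd = 770 − 2.5(Ps − 8) = 790 - 2.5Ps. Setting this equal to supply: 790 - 2.5Ps = -36 + 2.8Ps, so Ps = 8260/53.
Buyers pay Pb = 8260/53 − 8 = 7836/53; Q' = -36 + 2.8·(8260/53) = 21220/53.
Government outlay = subsidy × quantity = 8 × 21220/53 = 169760/53.

Government cost = 169760/53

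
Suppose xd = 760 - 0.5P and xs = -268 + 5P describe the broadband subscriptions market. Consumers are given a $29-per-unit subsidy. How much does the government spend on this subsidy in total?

Pre-subsidy: 760 - 0.5P = -268 + 5P gives P* = 2056/11, x* = 7332/11.
With the rebate, buyers effectively pay Pb = Ps − 29, where Ps is the price sellers receive.
Demand in terms of Ps becomes xd = 760 − 0.5(Ps − 29) = 774.5 - 0.5Ps. Setting this equal to supply: 774.5 - 0.5Ps = -268 + 5Ps, so Ps = 2085/11.
Buyers pay Pb = 2085/11 − 29 = 1766/11; x' = -268 + 5·(2085/11) = 7477/11.
Government outlay = subsidy × quantity = 29 × 7477/11 = 216833/11.

Government cost = 216833/11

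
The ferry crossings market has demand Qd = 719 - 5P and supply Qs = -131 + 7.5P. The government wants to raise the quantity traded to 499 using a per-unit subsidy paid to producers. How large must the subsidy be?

At Q = 499, invert demand for the buyer price: Pb = (719 − 499)/5 = 44; invert supply for the seller price: Ps = (499 − (-131))/7.5 = 84.
The subsidy must fill the gap: s = Ps − Pb = 84 − 44 = 40.

Required subsidy s = 40 per unit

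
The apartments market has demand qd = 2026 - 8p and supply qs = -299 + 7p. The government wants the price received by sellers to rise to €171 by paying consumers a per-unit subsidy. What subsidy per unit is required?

At a seller price of 171, quantity supplied is -299 + 7·171 = 898.
Buyers absorb 898 only when they pay pb with 2026 − 8·pb = 898, i.e. pb = 141.
s = ps − pb = 171 − 141 = 30.

Required subsidy s = €30 per unit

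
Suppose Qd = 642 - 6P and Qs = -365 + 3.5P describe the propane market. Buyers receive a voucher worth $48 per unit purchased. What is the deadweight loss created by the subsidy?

Pre-subsidy: 642 - 6P = -365 + 3.5P gives P* = 106, Q* = 6.
With the rebate, buyers effectively pay Pb = Ps − 48, where Ps is the price sellers receive.
Demand in terms of Ps becomes Qd = 642 − 6(Ps − 48) = 930 - 6Ps. Setting this equal to supply: 930 - 6Ps = -365 + 3.5Ps, so Ps = 2590/19.
Buyers pay Pb = 2590/19 − 48 = 1678/19; Q' = -365 + 3.5·(2590/19) = 2130/19.
The subsidy expands output by 2130/19 − 6 = 2016/19 past the efficient level; on those units the gap between marginal cost and willingness to pay runs from 0 up to 48.
DWL = ½ × 48 × 2016/19 = 48384/19.

Deadweight loss = 48384/19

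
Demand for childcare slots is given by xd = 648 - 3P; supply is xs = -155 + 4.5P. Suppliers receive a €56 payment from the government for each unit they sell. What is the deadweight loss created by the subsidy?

Deadweight loss = €2822.4

Pre-subsidy: 648 - 3P = -155 + 4.5P gives P* = 1606/15, x* = 326.8.
With the subsidy, sellers receive Ps = Pb + 56 for each unit, where Pb is the price buyers pay.
Supply in terms of Pb becomes xs = -155 + 4.5(Pb + 56) = 97 + 4.5Pb. Setting this equal to demand: 648 - 3Pb = 97 + 4.5Pb, so Pb = 1102/15.
Sellers receive Ps = 1102/15 + 56 = 1942/15; x' = 648 − 3·(1102/15) = 427.6.
The subsidy expands output by 427.6 − 326.8 = 100.8 past the efficient level; on those units the gap between marginal cost and willingness to pay runs from 0 up to 56.
DWL = ½ × 56 × 100.8 = 2822.4.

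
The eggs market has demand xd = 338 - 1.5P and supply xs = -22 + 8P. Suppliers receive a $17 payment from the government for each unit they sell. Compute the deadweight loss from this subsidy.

Deadweight loss = 3468/19

Pre-subsidy: 338 - 1.5P = -22 + 8P gives P* = 720/19, x* = 5342/19.
With the subsidy, sellers receive Ps = Pb + 17 for each unit, where Pb is the price buyers pay.
Supply in terms of Pb becomes xs = -22 + 8(Pb + 17) = 114 + 8Pb. Setting this equal to demand: 338 - 1.5Pb = 114 + 8Pb, so Pb = 448/19.
Sellers receive Ps = 448/19 + 17 = 771/19; x' = 338 − 1.5·(448/19) = 5750/19.
The subsidy expands output by 5750/19 − 5342/19 = 408/19 past the efficient level; on those units the gap between marginal cost and willingness to pay runs from 0 up to 17.
DWL = ½ × 17 × 408/19 = 3468/19.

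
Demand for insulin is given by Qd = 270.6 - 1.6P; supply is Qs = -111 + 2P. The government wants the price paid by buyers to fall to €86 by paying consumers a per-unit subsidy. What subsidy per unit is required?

At a buyer price of 86, quantity demanded is 270.6 − 1.6·86 = 133.
Sellers supply 133 only when they receive Ps with -111 + 2·Ps = 133, i.e. Ps = 122.
s = Ps − Pb = 122 − 86 = 36.

Required subsidy s = €36 per unit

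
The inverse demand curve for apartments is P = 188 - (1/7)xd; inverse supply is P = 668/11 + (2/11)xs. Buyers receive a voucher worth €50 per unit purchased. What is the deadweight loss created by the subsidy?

Pre-subsidy: 188 - (1/7)x = 668/11 + (2/11)x gives x* = 392 and P* = 132.
With the rebate, buyers effectively pay Pb = Ps − 50, where Ps is the price sellers receive.
On the curves, Pb = 188 - (1/7)x and Ps = 668/11 + (2/11)x; the wedge Ps − Pb = 50 gives 668/11 + (2/11)x − (188 - (1/7)x) = 50, so x' = 546.
Then Pb = 188 − (1/7)·546 = 110 and Ps = 668/11 + (2/11)·546 = 160.
The subsidy expands output by 546 − 392 = 154 past the efficient level; on those units the gap between marginal cost and willingness to pay runs from 0 up to 50.
DWL = ½ × 50 × 154 = 3850.

Deadweight loss = €3850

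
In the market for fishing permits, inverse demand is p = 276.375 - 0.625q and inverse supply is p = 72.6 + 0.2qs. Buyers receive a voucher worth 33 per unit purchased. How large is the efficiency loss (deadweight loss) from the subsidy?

Deadweight loss = 660

Pre-subsidy: 276.375 - 0.625q = 72.6 + 0.2q gives q* = 247 and p* = 122.
With the rebate, buyers effectively pay pb = ps − 33, where ps is the price sellers receive.
On the curves, pb = 276.375 - 0.625q and ps = 72.6 + 0.2q; the wedge ps − pb = 33 gives 72.6 + 0.2q − (276.375 - 0.625q) = 33, so q' = 287.
Then pb = 276.375 − 0.625·287 = 97 and ps = 72.6 + 0.2·287 = 130.
The subsidy expands output by 287 − 247 = 40 past the efficient level; on those units the gap between marginal cost and willingness to pay runs from 0 up to 33.
DWL = ½ × 33 × 40 = 660.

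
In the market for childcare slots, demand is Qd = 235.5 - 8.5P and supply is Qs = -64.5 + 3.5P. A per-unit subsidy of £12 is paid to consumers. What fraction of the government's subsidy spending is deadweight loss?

DWL / government spending = 119/422

Pre-subsidy: 235.5 - 8.5P = -64.5 + 3.5P gives P* = 25, Q* = 23.
With the rebate, buyers effectively pay Pb = Ps − 12, where Ps is the price sellers receive.
Demand in terms of Ps becomes Qd = 235.5 − 8.5(Ps − 12) = 337.5 - 8.5Ps. Setting this equal to supply: 337.5 - 8.5Ps = -64.5 + 3.5Ps, so Ps = 33.5.
Buyers pay Pb = 33.5 − 12 = 21.5; Q' = -64.5 + 3.5·33.5 = 52.75.
ΔCS = ½(23 + 52.75)(25 − 21.5) = 132.5625; ΔPS = ½(23 + 52.75)(33.5 − 25) = 321.9375.
Government spending = 12 × 52.75 = 633.
DWL = ½ × 12 × (52.75 − 23) = 178.5; fraction = 178.5 / 633 = 119/422.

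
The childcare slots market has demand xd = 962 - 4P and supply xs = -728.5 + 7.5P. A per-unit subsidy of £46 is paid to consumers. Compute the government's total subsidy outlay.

Pre-subsidy: 962 - 4P = -728.5 + 7.5P gives P* = 147, x* = 374.
With the rebate, buyers effectively pay Pb = Ps − 46, where Ps is the price sellers receive.
Demand in terms of Ps becomes xd = 962 − 4(Ps − 46) = 1146 - 4Ps. Setting this equal to supply: 1146 - 4Ps = -728.5 + 7.5Ps, so Ps = 163.
Buyers pay Pb = 163 − 46 = 117; x' = -728.5 + 7.5·163 = 494.
Government outlay = subsidy × quantity = 46 × 494 = 22724.

Government cost = £22724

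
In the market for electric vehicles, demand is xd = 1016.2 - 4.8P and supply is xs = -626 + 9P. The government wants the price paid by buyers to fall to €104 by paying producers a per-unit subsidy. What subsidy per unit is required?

Required subsidy s = €23 per unit

At a buyer price of 104, quantity demanded is 1016.2 − 4.8·104 = 517.
Sellers supply 517 only when they receive Ps with -626 + 9·Ps = 517, i.e. Ps = 127.
s = Ps − Pb = 127 − 104 = 23.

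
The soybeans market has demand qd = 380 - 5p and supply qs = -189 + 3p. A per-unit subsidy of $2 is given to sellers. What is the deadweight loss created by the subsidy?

Deadweight loss = $3.75

Pre-subsidy: 380 - 5p = -189 + 3p gives p* = 71.125, q* = 24.375.
With the subsidy, sellers receive ps = pb + 2 for each unit, where pb is the price buyers pay.
Supply in terms of pb becomes qs = -189 + 3(pb + 2) = -183 + 3pb. Setting this equal to demand: 380 - 5pb = -183 + 3pb, so pb = 70.375.
Sellers receive ps = 70.375 + 2 = 72.375; q' = 380 − 5·70.375 = 28.125.
The subsidy expands output by 28.125 − 24.375 = 3.75 past the efficient level; on those units the gap between marginal cost and willingness to pay runs from 0 up to 2.
DWL = ½ × 2 × 3.75 = 3.75.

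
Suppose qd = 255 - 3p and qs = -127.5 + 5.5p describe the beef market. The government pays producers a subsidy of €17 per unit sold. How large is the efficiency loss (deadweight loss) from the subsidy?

Pre-subsidy: 255 - 3p = -127.5 + 5.5p gives p* = 45, q* = 120.
With the subsidy, sellers receive ps = pb + 17 for each unit, where pb is the price buyers pay.
Supply in terms of pb becomes qs = -127.5 + 5.5(pb + 17) = -34 + 5.5pb. Setting this equal to demand: 255 - 3pb = -34 + 5.5pb, so pb = 34.
Sellers receive ps = 34 + 17 = 51; q' = 255 − 3·34 = 153.
The subsidy expands output by 153 − 120 = 33 past the efficient level; on those units the gap between marginal cost and willingness to pay runs from 0 up to 17.
DWL = ½ × 17 × 33 = 280.5.

Deadweight loss = €280.5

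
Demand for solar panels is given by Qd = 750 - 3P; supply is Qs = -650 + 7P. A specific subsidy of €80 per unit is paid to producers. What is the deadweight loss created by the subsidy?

Pre-subsidy: 750 - 3P = -650 + 7P gives P* = 140, Q* = 330.
With the subsidy, sellers receive Ps = Pb + 80 for each unit, where Pb is the price buyers pay.
Supply in terms of Pb becomes Qs = -650 + 7(Pb + 80) = -90 + 7Pb. Setting this equal to demand: 750 - 3Pb = -90 + 7Pb, so Pb = 84.
Sellers receive Ps = 84 + 80 = 164; Q' = 750 − 3·84 = 498.
The subsidy expands output by 498 − 330 = 168 past the efficient level; on those units the gap between marginal cost and willingness to pay runs from 0 up to 80.
DWL = ½ × 80 × 168 = 6720.

Deadweight loss = €6720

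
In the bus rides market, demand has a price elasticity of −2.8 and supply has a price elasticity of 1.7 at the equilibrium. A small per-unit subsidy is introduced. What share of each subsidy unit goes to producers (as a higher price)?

For a small subsidy around the equilibrium, the benefit split depends on the relative slopes, which at a point are proportional to the elasticities.
Buyer share = εs/(εs + |εd|) = 1.7/(1.7 + 2.8) = 17/45; seller share = |εd|/(εs + |εd|) = 28/45.
So producers capture 28/45 of the subsidy.

Producer share = 28/45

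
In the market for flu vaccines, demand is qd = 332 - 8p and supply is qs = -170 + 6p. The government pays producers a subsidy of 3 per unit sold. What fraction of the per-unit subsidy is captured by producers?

Producer share = 4/7

Pre-subsidy: 332 - 8p = -170 + 6p gives p* = 251/7, q* = 316/7.
With the subsidy, sellers receive ps = pb + 3 for each unit, where pb is the price buyers pay.
Supply in terms of pb becomes qs = -170 + 6(pb + 3) = -152 + 6pb. Setting this equal to demand: 332 - 8pb = -152 + 6pb, so pb = 242/7.
Sellers receive ps = 242/7 + 3 = 263/7; q' = 332 − 8·(242/7) = 388/7.
Buyers' price falls by p* − pb = 251/7 − 242/7 = 9/7; sellers' price rises by ps − p* = 263/7 − 251/7 = 12/7.
So producers capture (12/7)/3 = 4/7 of each unit of subsidy.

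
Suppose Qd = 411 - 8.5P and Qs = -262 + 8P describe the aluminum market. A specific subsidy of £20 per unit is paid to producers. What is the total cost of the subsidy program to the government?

Government cost = 32280/11

Pre-subsidy: 411 - 8.5P = -262 + 8P gives P* = 1346/33, Q* = 2122/33.
With the subsidy, sellers receive Ps = Pb + 20 for each unit, where Pb is the price buyers pay.
Supply in terms of Pb becomes Qs = -262 + 8(Pb + 20) = -102 + 8Pb. Setting this equal to demand: 411 - 8.5Pb = -102 + 8Pb, so Pb = 342/11.
Sellers receive Ps = 342/11 + 20 = 562/11; Q' = 411 − 8.5·(342/11) = 1614/11.
Government outlay = subsidy × quantity = 20 × 1614/11 = 32280/11.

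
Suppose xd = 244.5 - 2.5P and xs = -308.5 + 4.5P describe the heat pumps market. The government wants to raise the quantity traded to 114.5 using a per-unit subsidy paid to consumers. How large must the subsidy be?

At x = 114.5, invert demand for the buyer price: Pb = (244.5 − 114.5)/2.5 = 52; invert supply for the seller price: Ps = (114.5 − (-308.5))/4.5 = 94.
The subsidy must fill the gap: s = Ps − Pb = 94 − 52 = 42.

Required subsidy s = 42 per unit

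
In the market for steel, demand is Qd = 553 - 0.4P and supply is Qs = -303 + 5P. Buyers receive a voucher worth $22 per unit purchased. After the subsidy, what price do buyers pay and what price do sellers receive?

Pre-subsidy: 553 - 0.4P = -303 + 5P gives P* = 4280/27, Q* = 13219/27.
With the rebate, buyers effectively pay Pb = Ps − 22, where Ps is the price sellers receive.
Demand in terms of Ps becomes Qd = 553 − 0.4(Ps − 22) = 561.8 - 0.4Ps. Setting this equal to supply: 561.8 - 0.4Ps = -303 + 5Ps, so Ps = 4324/27.
Buyers pay Pb = 4324/27 − 22 = 3730/27; Q' = -303 + 5·(4324/27) = 13439/27.

Buyers pay 3730/27; sellers receive 4324/27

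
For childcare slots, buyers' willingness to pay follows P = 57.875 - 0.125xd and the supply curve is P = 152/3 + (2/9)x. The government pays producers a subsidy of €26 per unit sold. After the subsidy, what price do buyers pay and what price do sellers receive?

Pre-subsidy: 57.875 - 0.125x = 152/3 + (2/9)x gives x* = 20.76 and P* = 55.28.
With the subsidy, sellers receive Ps = Pb + 26 for each unit, where Pb is the price buyers pay.
On the curves, Pb = 57.875 - 0.125x and Ps = 152/3 + (2/9)x; the wedge Ps − Pb = 26 gives 152/3 + (2/9)x − (57.875 - 0.125x) = 26, so x' = 95.64.
Then Pb = 57.875 − 0.125·95.64 = 45.92 and Ps = 152/3 + (2/9)·95.64 = 71.92.

Buyers pay €45.92; sellers receive €71.92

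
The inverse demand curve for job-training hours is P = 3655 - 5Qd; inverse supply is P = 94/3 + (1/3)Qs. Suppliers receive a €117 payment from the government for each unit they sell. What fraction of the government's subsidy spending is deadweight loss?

DWL / government spending = 351/22444

Pre-subsidy: 3655 - 5Q = 94/3 + (1/3)Q gives Q* = 679.4375 and P* = 257.8125.
With the subsidy, sellers receive Ps = Pb + 117 for each unit, where Pb is the price buyers pay.
On the curves, Pb = 3655 - 5Q and Ps = 94/3 + (1/3)Q; the wedge Ps − Pb = 117 gives 94/3 + (1/3)Q − (3655 - 5Q) = 117, so Q' = 701.375.
Then Pb = 3655 − 5·701.375 = 148.125 and Ps = 94/3 + (1/3)·701.375 = 265.125.
ΔCS = ½(679.4375 + 701.375)(257.8125 − 148.125) = 75728.935546875; ΔPS = ½(679.4375 + 701.375)(265.125 − 257.8125) = 5048.595703125.
Government spending = 117 × 701.375 = 82060.875.
DWL = ½ × 117 × (701.375 − 679.4375) = 1283.34375; fraction = 1283.34375 / 82060.875 = 351/22444.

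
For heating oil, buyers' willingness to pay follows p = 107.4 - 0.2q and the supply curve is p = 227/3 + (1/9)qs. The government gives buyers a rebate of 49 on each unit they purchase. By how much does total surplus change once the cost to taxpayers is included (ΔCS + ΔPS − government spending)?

Pre-subsidy: 107.4 - 0.2q = 227/3 + (1/9)q gives q* = 102 and p* = 87.
With the rebate, buyers effectively pay pb = ps − 49, where ps is the price sellers receive.
On the curves, pb = 107.4 - 0.2q and ps = 227/3 + (1/9)q; the wedge ps − pb = 49 gives 227/3 + (1/9)q − (107.4 - 0.2q) = 49, so q' = 259.5.
Then pb = 107.4 − 0.2·259.5 = 55.5 and ps = 227/3 + (1/9)·259.5 = 104.5.
ΔCS = ½(102 + 259.5)(87 − 55.5) = 5693.625; ΔPS = ½(102 + 259.5)(104.5 − 87) = 3163.125.
Government spending = 49 × 259.5 = 12715.5.
Net change = 5693.625 + 3163.125 − 12715.5 = -3858.75. The loss equals the DWL triangle ½·49·157.5.

Net change in total surplus = -3858.75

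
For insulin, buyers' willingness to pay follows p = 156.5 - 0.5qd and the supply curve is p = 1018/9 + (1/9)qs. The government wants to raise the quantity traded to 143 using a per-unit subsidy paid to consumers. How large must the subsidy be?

At q = 143, from the demand curve buyers pay pb = 156.5 − 0.5·143 = 85; from the supply curve sellers need ps = 1018/9 + (1/9)·143 = 129.
The subsidy must fill the gap: s = ps − pb = 129 − 85 = 44.

Required subsidy s = 44 per unit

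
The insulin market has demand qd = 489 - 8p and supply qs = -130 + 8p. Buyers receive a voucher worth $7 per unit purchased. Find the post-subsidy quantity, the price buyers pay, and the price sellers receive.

Pre-subsidy: 489 - 8p = -130 + 8p gives p* = 38.6875, q* = 179.5.
With the rebate, buyers effectively pay pb = ps − 7, where ps is the price sellers receive.
Demand in terms of ps becomes qd = 489 − 8(ps − 7) = 545 - 8ps. Setting this equal to supply: 545 - 8ps = -130 + 8ps, so ps = 42.1875.
Buyers pay pb = 42.1875 − 7 = 35.1875; q' = -130 + 8·42.1875 = 207.5.

q' = 207.5; buyers pay $35.1875; sellers receive $42.1875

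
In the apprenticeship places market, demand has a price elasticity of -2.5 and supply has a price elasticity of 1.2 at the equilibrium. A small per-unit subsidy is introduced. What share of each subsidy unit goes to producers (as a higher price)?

For a small subsidy around the equilibrium, the benefit split depends on the relative slopes, which at a point are proportional to the elasticities.
Buyer share = εs/(εs + |εd|) = 1.2/(1.2 + 2.5) = 12/37; seller share = |εd|/(εs + |εd|) = 25/37.
So producers capture 25/37 of the subsidy.

Producer share = 25/37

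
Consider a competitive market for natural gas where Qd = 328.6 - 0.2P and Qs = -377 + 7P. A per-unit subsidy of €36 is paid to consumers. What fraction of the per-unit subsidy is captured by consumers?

Pre-subsidy: 328.6 - 0.2P = -377 + 7P gives P* = 98, Q* = 309.
With the rebate, buyers effectively pay Pb = Ps − 36, where Ps is the price sellers receive.
Demand in terms of Ps becomes Qd = 328.6 − 0.2(Ps − 36) = 335.8 - 0.2Ps. Setting this equal to supply: 335.8 - 0.2Ps = -377 + 7Ps, so Ps = 99.
Buyers pay Pb = 99 − 36 = 63; Q' = -377 + 7·99 = 316.
Buyers' price falls by P* − Pb = 98 − 63 = 35; sellers' price rises by Ps − P* = 99 − 98 = 1.
So consumers capture 35/36 = 35/36 of each unit of subsidy.

Consumer share = 35/36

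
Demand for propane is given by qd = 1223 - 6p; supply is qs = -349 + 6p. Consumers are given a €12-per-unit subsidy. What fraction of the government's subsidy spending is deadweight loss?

Pre-subsidy: 1223 - 6p = -349 + 6p gives p* = 131, q* = 437.
With the rebate, buyers effectively pay pb = ps − 12, where ps is the price sellers receive.
Demand in terms of ps becomes qd = 1223 − 6(ps − 12) = 1295 - 6ps. Setting this equal to supply: 1295 - 6ps = -349 + 6ps, so ps = 137.
Buyers pay pb = 137 − 12 = 125; q' = -349 + 6·137 = 473.
ΔCS = ½(437 + 473)(131 − 125) = 2730; ΔPS = ½(437 + 473)(137 − 131) = 2730.
Government spending = 12 × 473 = 5676.
DWL = ½ × 12 × (473 − 437) = 216; fraction = 216 / 5676 = 18/473.

DWL / government spending = 18/473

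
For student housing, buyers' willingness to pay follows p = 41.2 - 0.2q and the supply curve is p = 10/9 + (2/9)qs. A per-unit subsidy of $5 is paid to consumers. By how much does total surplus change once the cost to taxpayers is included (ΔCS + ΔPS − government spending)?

Net change in total surplus = -1125/38

Pre-subsidy: 41.2 - 0.2q = 10/9 + (2/9)q gives q* = 1804/19 and p* = 422/19.
With the rebate, buyers effectively pay pb = ps − 5, where ps is the price sellers receive.
On the curves, pb = 41.2 - 0.2q and ps = 10/9 + (2/9)q; the wedge ps − pb = 5 gives 10/9 + (2/9)q − (41.2 - 0.2q) = 5, so q' = 2029/19.
Then pb = 41.2 − 0.2·(2029/19) = 377/19 and ps = 10/9 + (2/9)·(2029/19) = 472/19.
ΔCS = ½(1804/19 + 2029/19)(422/19 − 377/19) = 172485/722; ΔPS = ½(1804/19 + 2029/19)(472/19 − 422/19) = 95825/361.
Government spending = 5 × 2029/19 = 10145/19.
Net change = 172485/722 + 95825/361 − 10145/19 = -1125/38. The loss equals the DWL triangle ½·5·225/19.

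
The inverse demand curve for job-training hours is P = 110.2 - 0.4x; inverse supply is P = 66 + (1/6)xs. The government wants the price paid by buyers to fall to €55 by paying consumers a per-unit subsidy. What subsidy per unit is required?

Required subsidy s = €34 per unit

At a buyer price of 55, quantity demanded is 275.5 − 2.5·55 = 138.
Sellers supply 138 only when they receive Ps = 66 + (1/6)·138 = 89.
s = Ps − Pb = 89 − 55 = 34.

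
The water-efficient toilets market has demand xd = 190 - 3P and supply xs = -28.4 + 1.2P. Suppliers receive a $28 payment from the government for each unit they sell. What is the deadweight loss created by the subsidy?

Deadweight loss = $336

Pre-subsidy: 190 - 3P = -28.4 + 1.2P gives P* = 52, x* = 34.
With the subsidy, sellers receive Ps = Pb + 28 for each unit, where Pb is the price buyers pay.
Supply in terms of Pb becomes xs = -28.4 + 1.2(Pb + 28) = 5.2 + 1.2Pb. Setting this equal to demand: 190 - 3Pb = 5.2 + 1.2Pb, so Pb = 44.
Sellers receive Ps = 44 + 28 = 72; x' = 190 − 3·44 = 58.
The subsidy expands output by 58 − 34 = 24 past the efficient level; on those units the gap between marginal cost and willingness to pay runs from 0 up to 28.
DWL = ½ × 28 × 24 = 336.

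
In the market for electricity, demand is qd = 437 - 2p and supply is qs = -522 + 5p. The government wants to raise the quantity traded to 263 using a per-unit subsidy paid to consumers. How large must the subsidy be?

Required subsidy s = 70 per unit

At q = 263, invert demand for the buyer price: pb = (437 − 263)/2 = 87; invert supply for the seller price: ps = (263 − (-522))/5 = 157.
The subsidy must fill the gap: s = ps − pb = 157 − 87 = 70.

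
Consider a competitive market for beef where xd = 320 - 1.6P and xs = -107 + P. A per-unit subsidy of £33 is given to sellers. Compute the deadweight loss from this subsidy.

Deadweight loss = 4356/13

Pre-subsidy: 320 - 1.6P = -107 + P gives P* = 2135/13, x* = 744/13.
With the subsidy, sellers receive Ps = Pb + 33 for each unit, where Pb is the price buyers pay.
Supply in terms of Pb becomes xs = -107 + 1(Pb + 33) = -74 + Pb. Setting this equal to demand: 320 - 1.6Pb = -74 + Pb, so Pb = 1970/13.
Sellers receive Ps = 1970/13 + 33 = 2399/13; x' = 320 − 1.6·(1970/13) = 1008/13.
The subsidy expands output by 1008/13 − 744/13 = 264/13 past the efficient level; on those units the gap between marginal cost and willingness to pay runs from 0 up to 33.
DWL = ½ × 33 × 264/13 = 4356/13.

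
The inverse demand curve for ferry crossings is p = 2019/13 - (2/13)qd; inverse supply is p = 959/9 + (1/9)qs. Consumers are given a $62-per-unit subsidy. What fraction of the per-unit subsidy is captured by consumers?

Pre-subsidy: 2019/13 - (2/13)q = 959/9 + (1/9)q gives q* = 184 and p* = 127.
With the rebate, buyers effectively pay pb = ps − 62, where ps is the price sellers receive.
On the curves, pb = 2019/13 - (2/13)q and ps = 959/9 + (1/9)q; the wedge ps − pb = 62 gives 959/9 + (1/9)q − (2019/13 - (2/13)q) = 62, so q' = 418.
Then pb = 2019/13 − (2/13)·418 = 91 and ps = 959/9 + (1/9)·418 = 153.
Buyers' price falls by p* − pb = 127 − 91 = 36; sellers' price rises by ps − p* = 153 − 127 = 26.
So consumers capture 36/62 = 18/31 of each unit of subsidy.

Consumer share = 18/31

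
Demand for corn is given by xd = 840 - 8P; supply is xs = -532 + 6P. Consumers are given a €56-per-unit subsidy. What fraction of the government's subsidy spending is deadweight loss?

DWL / government spending = 12/31

Pre-subsidy: 840 - 8P = -532 + 6P gives P* = 98, x* = 56.
With the rebate, buyers effectively pay Pb = Ps − 56, where Ps is the price sellers receive.
Demand in terms of Ps becomes xd = 840 − 8(Ps − 56) = 1288 - 8Ps. Setting this equal to supply: 1288 - 8Ps = -532 + 6Ps, so Ps = 130.
Buyers pay Pb = 130 − 56 = 74; x' = -532 + 6·130 = 248.
ΔCS = ½(56 + 248)(98 − 74) = 3648; ΔPS = ½(56 + 248)(130 − 98) = 4864.
Government spending = 56 × 248 = 13888.
DWL = ½ × 56 × (248 − 56) = 5376; fraction = 5376 / 13888 = 12/31.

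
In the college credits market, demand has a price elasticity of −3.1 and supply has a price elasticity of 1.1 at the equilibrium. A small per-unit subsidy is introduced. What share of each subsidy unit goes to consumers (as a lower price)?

Consumer share = 11/42

For a small subsidy around the equilibrium, the benefit split depends on the relative slopes, which at a point are proportional to the elasticities.
Buyer share = εs/(εs + |εd|) = 1.1/(1.1 + 3.1) = 11/42; seller share = |εd|/(εs + |εd|) = 31/42.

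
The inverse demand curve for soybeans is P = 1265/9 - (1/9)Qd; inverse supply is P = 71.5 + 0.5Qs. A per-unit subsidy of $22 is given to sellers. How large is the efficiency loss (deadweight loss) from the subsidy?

Pre-subsidy: 1265/9 - (1/9)Q = 71.5 + 0.5Q gives Q* = 113 and P* = 128.
With the subsidy, sellers receive Ps = Pb + 22 for each unit, where Pb is the price buyers pay.
On the curves, Pb = 1265/9 - (1/9)Q and Ps = 71.5 + 0.5Q; the wedge Ps − Pb = 22 gives 71.5 + 0.5Q − (1265/9 - (1/9)Q) = 22, so Q' = 149.
Then Pb = 1265/9 − (1/9)·149 = 124 and Ps = 71.5 + 0.5·149 = 146.
The subsidy expands output by 149 − 113 = 36 past the efficient level; on those units the gap between marginal cost and willingness to pay runs from 0 up to 22.
DWL = ½ × 22 × 36 = 396.

Deadweight loss = $396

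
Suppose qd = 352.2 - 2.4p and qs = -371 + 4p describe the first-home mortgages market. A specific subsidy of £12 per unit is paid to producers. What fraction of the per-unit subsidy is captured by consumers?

Pre-subsidy: 352.2 - 2.4p = -371 + 4p gives p* = 113, q* = 81.
With the subsidy, sellers receive ps = pb + 12 for each unit, where pb is the price buyers pay.
Supply in terms of pb becomes qs = -371 + 4(pb + 12) = -323 + 4pb. Setting this equal to demand: 352.2 - 2.4pb = -323 + 4pb, so pb = 105.5.
Sellers receive ps = 105.5 + 12 = 117.5; q' = 352.2 − 2.4·105.5 = 99.
Buyers' price falls by p* − pb = 113 − 105.5 = 7.5; sellers' price rises by ps − p* = 117.5 − 113 = 4.5.
So consumers capture 7.5/12 = 0.625 of each unit of subsidy.

Consumer share = 0.625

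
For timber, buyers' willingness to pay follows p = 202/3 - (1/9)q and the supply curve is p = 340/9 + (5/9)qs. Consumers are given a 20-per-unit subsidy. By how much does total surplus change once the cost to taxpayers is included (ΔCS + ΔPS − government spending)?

Pre-subsidy: 202/3 - (1/9)q = 340/9 + (5/9)q gives q* = 133/3 and p* = 1685/27.
With the rebate, buyers effectively pay pb = ps − 20, where ps is the price sellers receive.
On the curves, pb = 202/3 - (1/9)q and ps = 340/9 + (5/9)q; the wedge ps − pb = 20 gives 340/9 + (5/9)q − (202/3 - (1/9)q) = 20, so q' = 223/3.
Then pb = 202/3 − (1/9)·(223/3) = 1595/27 and ps = 340/9 + (5/9)·(223/3) = 2135/27.
ΔCS = ½(133/3 + 223/3)(1685/27 − 1595/27) = 1780/9; ΔPS = ½(133/3 + 223/3)(2135/27 − 1685/27) = 8900/9.
Government spending = 20 × 223/3 = 4460/3.
Net change = 1780/9 + 8900/9 − 4460/3 = -300. The loss equals the DWL triangle ½·20·30.

Net change in total surplus = -300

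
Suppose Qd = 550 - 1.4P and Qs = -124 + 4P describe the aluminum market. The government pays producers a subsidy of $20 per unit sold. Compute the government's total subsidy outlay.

Pre-subsidy: 550 - 1.4P = -124 + 4P gives P* = 3370/27, Q* = 10132/27.
With the subsidy, sellers receive Ps = Pb + 20 for each unit, where Pb is the price buyers pay.
Supply in terms of Pb becomes Qs = -124 + 4(Pb + 20) = -44 + 4Pb. Setting this equal to demand: 550 - 1.4Pb = -44 + 4Pb, so Pb = 110.
Sellers receive Ps = 110 + 20 = 130; Q' = 550 − 1.4·110 = 396.
Government outlay = subsidy × quantity = 20 × 396 = 7920.

Government cost = $7920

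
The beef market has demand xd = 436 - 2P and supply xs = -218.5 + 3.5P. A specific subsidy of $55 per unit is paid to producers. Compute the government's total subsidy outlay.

Government cost = $14740

Pre-subsidy: 436 - 2P = -218.5 + 3.5P gives P* = 119, x* = 198.
With the subsidy, sellers receive Ps = Pb + 55 for each unit, where Pb is the price buyers pay.
Supply in terms of Pb becomes xs = -218.5 + 3.5(Pb + 55) = -26 + 3.5Pb. Setting this equal to demand: 436 - 2Pb = -26 + 3.5Pb, so Pb = 84.
Sellers receive Ps = 84 + 55 = 139; x' = 436 − 2·84 = 268.
Government outlay = subsidy × quantity = 55 × 268 = 14740.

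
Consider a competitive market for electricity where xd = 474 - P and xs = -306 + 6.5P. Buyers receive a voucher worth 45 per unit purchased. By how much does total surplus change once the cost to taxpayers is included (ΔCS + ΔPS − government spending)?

Pre-subsidy: 474 - P = -306 + 6.5P gives P* = 104, x* = 370.
With the rebate, buyers effectively pay Pb = Ps − 45, where Ps is the price sellers receive.
Demand in terms of Ps becomes xd = 474 − 1(Ps − 45) = 519 - Ps. Setting this equal to supply: 519 - Ps = -306 + 6.5Ps, so Ps = 110.
Buyers pay Pb = 110 − 45 = 65; x' = -306 + 6.5·110 = 409.
ΔCS = ½(370 + 409)(104 − 65) = 15190.5; ΔPS = ½(370 + 409)(110 − 104) = 2337.
Government spending = 45 × 409 = 18405.
Net change = 15190.5 + 2337 − 18405 = -877.5. The loss equals the DWL triangle ½·45·39.

Net change in total surplus = -877.5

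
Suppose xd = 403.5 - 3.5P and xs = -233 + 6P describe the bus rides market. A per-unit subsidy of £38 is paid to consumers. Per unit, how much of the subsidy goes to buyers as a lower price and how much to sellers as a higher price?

Buyers gain £24 per unit; sellers gain £14 per unit

Pre-subsidy: 403.5 - 3.5P = -233 + 6P gives P* = 67, x* = 169.
With the rebate, buyers effectively pay Pb = Ps − 38, where Ps is the price sellers receive.
Demand in terms of Ps becomes xd = 403.5 − 3.5(Ps − 38) = 536.5 - 3.5Ps. Setting this equal to supply: 536.5 - 3.5Ps = -233 + 6Ps, so Ps = 81.
Buyers pay Pb = 81 − 38 = 43; x' = -233 + 6·81 = 253.
Buyers' price falls by P* − Pb = 67 − 43 = 24; sellers' price rises by Ps − P* = 81 − 67 = 14.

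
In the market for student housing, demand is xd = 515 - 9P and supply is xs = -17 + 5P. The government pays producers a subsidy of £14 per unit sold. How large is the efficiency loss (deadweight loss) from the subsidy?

Pre-subsidy: 515 - 9P = -17 + 5P gives P* = 38, x* = 173.
With the subsidy, sellers receive Ps = Pb + 14 for each unit, where Pb is the price buyers pay.
Supply in terms of Pb becomes xs = -17 + 5(Pb + 14) = 53 + 5Pb. Setting this equal to demand: 515 - 9Pb = 53 + 5Pb, so Pb = 33.
Sellers receive Ps = 33 + 14 = 47; x' = 515 − 9·33 = 218.
The subsidy expands output by 218 − 173 = 45 past the efficient level; on those units the gap between marginal cost and willingness to pay runs from 0 up to 14.
DWL = ½ × 14 × 45 = 315.

Deadweight loss = £315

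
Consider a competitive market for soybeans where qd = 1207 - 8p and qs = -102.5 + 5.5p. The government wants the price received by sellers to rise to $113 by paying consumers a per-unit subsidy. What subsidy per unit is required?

At a seller price of 113, quantity supplied is -102.5 + 5.5·113 = 519.
Buyers absorb 519 only when they pay pb with 1207 − 8·pb = 519, i.e. pb = 86.
s = ps − pb = 113 − 86 = 27.

Required subsidy s = $27 per unit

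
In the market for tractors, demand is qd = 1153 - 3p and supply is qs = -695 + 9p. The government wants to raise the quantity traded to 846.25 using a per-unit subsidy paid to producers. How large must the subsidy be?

At q = 846.25, invert demand for the buyer price: pb = (1153 − 846.25)/3 = 102.25; invert supply for the seller price: ps = (846.25 − (-695))/9 = 171.25.
The subsidy must fill the gap: s = ps − pb = 171.25 − 102.25 = 69.

Required subsidy s = 69 per unit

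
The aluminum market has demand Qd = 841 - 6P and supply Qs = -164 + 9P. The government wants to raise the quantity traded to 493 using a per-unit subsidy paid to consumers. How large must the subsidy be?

Required subsidy s = 15 per unit

At Q = 493, invert demand for the buyer price: Pb = (841 − 493)/6 = 58; invert supply for the seller price: Ps = (493 − (-164))/9 = 73.
The subsidy must fill the gap: s = Ps − Pb = 73 − 58 = 15.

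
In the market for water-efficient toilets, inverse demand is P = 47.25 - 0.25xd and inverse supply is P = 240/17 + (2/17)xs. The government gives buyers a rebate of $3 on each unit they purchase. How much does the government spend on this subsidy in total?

Pre-subsidy: 47.25 - 0.25x = 240/17 + (2/17)x gives x* = 90.12 and P* = 24.72.
With the rebate, buyers effectively pay Pb = Ps − 3, where Ps is the price sellers receive.
On the curves, Pb = 47.25 - 0.25x and Ps = 240/17 + (2/17)x; the wedge Ps − Pb = 3 gives 240/17 + (2/17)x − (47.25 - 0.25x) = 3, so x' = 98.28.
Then Pb = 47.25 − 0.25·98.28 = 22.68 and Ps = 240/17 + (2/17)·98.28 = 25.68.
Government outlay = subsidy × quantity = 3 × 98.28 = 294.84.

Government cost = $294.84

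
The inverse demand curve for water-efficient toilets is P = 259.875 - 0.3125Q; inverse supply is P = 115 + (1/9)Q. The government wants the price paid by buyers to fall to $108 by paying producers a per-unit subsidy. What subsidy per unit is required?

At a buyer price of 108, quantity demanded is 831.6 − 3.2·108 = 486.
Sellers supply 486 only when they receive Ps = 115 + (1/9)·486 = 169.
s = Ps − Pb = 169 − 108 = 61.

Required subsidy s = $61 per unit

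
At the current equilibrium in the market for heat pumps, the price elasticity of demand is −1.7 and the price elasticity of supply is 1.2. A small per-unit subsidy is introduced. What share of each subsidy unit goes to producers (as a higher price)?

For a small subsidy around the equilibrium, the benefit split depends on the relative slopes, which at a point are proportional to the elasticities.
Buyer share = εs/(εs + |εd|) = 1.2/(1.2 + 1.7) = 12/29; seller share = |εd|/(εs + |εd|) = 17/29.
So producers capture 17/29 of the subsidy.

Producer share = 17/29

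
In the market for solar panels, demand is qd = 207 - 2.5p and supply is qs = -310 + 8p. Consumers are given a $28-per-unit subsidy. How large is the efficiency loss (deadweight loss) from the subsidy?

Deadweight loss = 2240/3

Pre-subsidy: 207 - 2.5p = -310 + 8p gives p* = 1034/21, q* = 1762/21.
With the rebate, buyers effectively pay pb = ps − 28, where ps is the price sellers receive.
Demand in terms of ps becomes qd = 207 − 2.5(ps − 28) = 277 - 2.5ps. Setting this equal to supply: 277 - 2.5ps = -310 + 8ps, so ps = 1174/21.
Buyers pay pb = 1174/21 − 28 = 586/21; q' = -310 + 8·(1174/21) = 2882/21.
The subsidy expands output by 2882/21 − 1762/21 = 160/3 past the efficient level; on those units the gap between marginal cost and willingness to pay runs from 0 up to 28.
DWL = ½ × 28 × 160/3 = 2240/3.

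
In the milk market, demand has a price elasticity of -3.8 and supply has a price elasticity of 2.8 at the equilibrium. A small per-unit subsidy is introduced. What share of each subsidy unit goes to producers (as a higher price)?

Producer share = 19/33

For a small subsidy around the equilibrium, the benefit split depends on the relative slopes, which at a point are proportional to the elasticities.
Buyer share = εs/(εs + |εd|) = 2.8/(2.8 + 3.8) = 14/33; seller share = |εd|/(εs + |εd|) = 19/33.
So producers capture 19/33 of the subsidy.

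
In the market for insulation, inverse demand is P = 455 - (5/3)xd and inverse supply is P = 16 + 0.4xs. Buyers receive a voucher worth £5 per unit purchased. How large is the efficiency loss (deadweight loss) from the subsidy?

Deadweight loss = 375/62

Pre-subsidy: 455 - (5/3)x = 16 + 0.4x gives x* = 6585/31 and P* = 3130/31.
With the rebate, buyers effectively pay Pb = Ps − 5, where Ps is the price sellers receive.
On the curves, Pb = 455 - (5/3)x and Ps = 16 + 0.4x; the wedge Ps − Pb = 5 gives 16 + 0.4x − (455 - (5/3)x) = 5, so x' = 6660/31.
Then Pb = 455 − (5/3)·(6660/31) = 3005/31 and Ps = 16 + 0.4·(6660/31) = 3160/31.
The subsidy expands output by 6660/31 − 6585/31 = 75/31 past the efficient level; on those units the gap between marginal cost and willingness to pay runs from 0 up to 5.
DWL = ½ × 5 × 75/31 = 375/62.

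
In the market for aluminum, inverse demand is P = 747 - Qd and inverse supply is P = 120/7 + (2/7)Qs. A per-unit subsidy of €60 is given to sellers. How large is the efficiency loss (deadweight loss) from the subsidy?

Pre-subsidy: 747 - Q = 120/7 + (2/7)Q gives Q* = 1703/3 and P* = 538/3.
With the subsidy, sellers receive Ps = Pb + 60 for each unit, where Pb is the price buyers pay.
On the curves, Pb = 747 - Q and Ps = 120/7 + (2/7)Q; the wedge Ps − Pb = 60 gives 120/7 + (2/7)Q − (747 - Q) = 60, so Q' = 1843/3.
Then Pb = 747 − 1·(1843/3) = 398/3 and Ps = 120/7 + (2/7)·(1843/3) = 578/3.
The subsidy expands output by 1843/3 − 1703/3 = 140/3 past the efficient level; on those units the gap between marginal cost and willingness to pay runs from 0 up to 60.
DWL = ½ × 60 × 140/3 = 1400.

Deadweight loss = €1400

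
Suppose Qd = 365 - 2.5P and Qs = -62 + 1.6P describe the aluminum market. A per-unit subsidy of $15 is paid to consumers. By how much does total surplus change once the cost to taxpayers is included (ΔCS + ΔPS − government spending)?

Net change in total surplus = -4500/41

Pre-subsidy: 365 - 2.5P = -62 + 1.6P gives P* = 4270/41, Q* = 4290/41.
With the rebate, buyers effectively pay Pb = Ps − 15, where Ps is the price sellers receive.
Demand in terms of Ps becomes Qd = 365 − 2.5(Ps − 15) = 402.5 - 2.5Ps. Setting this equal to supply: 402.5 - 2.5Ps = -62 + 1.6Ps, so Ps = 4645/41.
Buyers pay Pb = 4645/41 − 15 = 4030/41; Q' = -62 + 1.6·(4645/41) = 4890/41.
ΔCS = ½(4290/41 + 4890/41)(4270/41 − 4030/41) = 1101600/1681; ΔPS = ½(4290/41 + 4890/41)(4645/41 − 4270/41) = 1721250/1681.
Government spending = 15 × 4890/41 = 73350/41.
Net change = 1101600/1681 + 1721250/1681 − 73350/41 = -4500/41. The loss equals the DWL triangle ½·15·600/41.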